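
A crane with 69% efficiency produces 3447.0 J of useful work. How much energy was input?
W_in = W_out/η = 3447.0/0.69 = 4995.7 J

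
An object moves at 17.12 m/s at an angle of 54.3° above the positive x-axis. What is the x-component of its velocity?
vₓ = v cos(θ) = 17.12 × cos(54.3°) = 9.99 m/s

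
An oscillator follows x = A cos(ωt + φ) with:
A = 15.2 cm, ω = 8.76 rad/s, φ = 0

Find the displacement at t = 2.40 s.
x = A cos(ωt + φ) = 15.2×cos(8.76×2.4 + 0) = -8.628 cm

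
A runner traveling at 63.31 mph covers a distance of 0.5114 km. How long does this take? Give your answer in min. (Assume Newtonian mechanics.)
t = d/v (with unit conversion) = 0.3012 min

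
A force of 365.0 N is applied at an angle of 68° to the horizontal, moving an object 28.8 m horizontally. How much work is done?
W = Fd cosθ = 365.0×28.8×cos(68°) = 3937.9 J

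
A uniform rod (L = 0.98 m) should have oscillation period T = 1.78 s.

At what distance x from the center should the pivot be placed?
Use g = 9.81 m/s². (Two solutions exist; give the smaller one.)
T = 2π√((L²/12 + x²)/(gx)). Let c = T²g/(4π²) = 0.7873.
x² − cx + L²/12 = 0 → x = (c − √(c² − L²/3))/2 = 0.1199 m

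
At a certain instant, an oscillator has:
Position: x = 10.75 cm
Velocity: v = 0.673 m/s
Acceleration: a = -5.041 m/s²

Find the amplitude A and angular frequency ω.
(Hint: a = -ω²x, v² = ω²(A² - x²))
a = −ω²x → ω = √(|a|/x) = √(5.041/0.1075) = 6.848 rad/s
v² = ω²(A² − x²) → A = √(x² + v²/ω²) = √(0.1075² + 0.673²/6.848²) = 0.1457 m = 14.57 cm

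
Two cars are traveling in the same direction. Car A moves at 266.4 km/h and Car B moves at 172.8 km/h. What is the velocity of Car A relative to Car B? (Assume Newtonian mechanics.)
v_rel = v_A - v_B = 266.4 - 172.8 = 93.6 km/h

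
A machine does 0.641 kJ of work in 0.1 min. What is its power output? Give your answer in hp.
P = W/t = 641 J / 6 s = 106.8 W = 0.1433 hp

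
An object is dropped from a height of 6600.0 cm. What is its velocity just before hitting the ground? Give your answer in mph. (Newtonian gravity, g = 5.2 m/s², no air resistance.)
v = √(2gh) (with unit conversion) = 58.61 mph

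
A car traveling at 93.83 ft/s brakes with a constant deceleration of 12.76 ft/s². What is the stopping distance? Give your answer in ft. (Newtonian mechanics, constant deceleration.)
d = v₀² / (2a) (with unit conversion) = 345.0 ft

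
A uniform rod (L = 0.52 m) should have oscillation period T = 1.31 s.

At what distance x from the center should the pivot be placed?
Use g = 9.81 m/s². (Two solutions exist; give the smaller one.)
T = 2π√((L²/12 + x²)/(gx)). Let c = T²g/(4π²) = 0.4264.
x² − cx + L²/12 = 0 → x = (c − √(c² − L²/3))/2 = 0.0618 m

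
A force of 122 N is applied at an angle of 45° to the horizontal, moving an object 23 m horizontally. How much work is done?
W = Fd cosθ = 122×23×cos(45°) = 1984.1 J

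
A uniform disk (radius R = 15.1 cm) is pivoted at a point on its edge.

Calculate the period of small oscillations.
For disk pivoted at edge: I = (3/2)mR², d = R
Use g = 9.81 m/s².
I/m = (3/2)R² = 0.0342 m²; d = R = 0.151 m
T = 2π√((3/2)R²/(gR)) = 2π√(3R/(2g)) = 0.9547 s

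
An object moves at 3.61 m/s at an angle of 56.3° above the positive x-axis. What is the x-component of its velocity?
vₓ = v cos(θ) = 3.61 × cos(56.3°) = 2.0 m/s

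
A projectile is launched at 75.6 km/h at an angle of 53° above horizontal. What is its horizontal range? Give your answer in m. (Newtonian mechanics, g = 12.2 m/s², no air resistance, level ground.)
R = v₀² sin(2θ) / g (with unit conversion) = 34.75 m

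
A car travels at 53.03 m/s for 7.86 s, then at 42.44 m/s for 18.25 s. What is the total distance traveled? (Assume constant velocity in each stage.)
d₁ = v₁t₁ = 53.03 × 7.86 = 416.816 m
d₂ = v₂t₂ = 42.44 × 18.25 = 774.53 m
d_total = 416.816 + 774.53 = 1191.35 m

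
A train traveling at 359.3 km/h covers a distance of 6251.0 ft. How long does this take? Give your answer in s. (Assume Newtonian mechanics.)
t = d/v (with unit conversion) = 19.09 s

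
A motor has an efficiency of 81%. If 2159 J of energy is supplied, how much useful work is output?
W_out = η × W_in = 0.81 × 2159 = 1748.8 J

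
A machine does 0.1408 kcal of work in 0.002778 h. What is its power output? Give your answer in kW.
P = W/t = 589.1 J / 10 s = 58.91 W = 0.05891 kW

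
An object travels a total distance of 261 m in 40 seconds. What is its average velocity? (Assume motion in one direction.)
v_avg = Δd / Δt = 261 / 40 = 6.53 m/s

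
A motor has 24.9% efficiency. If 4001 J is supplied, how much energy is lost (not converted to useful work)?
W_out = η × W_in = 0.249×4001 = 996.25 J
W_lost = W_in − W_out = 4001 − 996.25 = 3004.8 J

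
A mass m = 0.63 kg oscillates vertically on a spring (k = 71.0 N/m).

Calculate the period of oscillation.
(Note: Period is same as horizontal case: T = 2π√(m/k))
T = 2π√(m/k) = 2π√(0.63/71.0) = 0.5919 s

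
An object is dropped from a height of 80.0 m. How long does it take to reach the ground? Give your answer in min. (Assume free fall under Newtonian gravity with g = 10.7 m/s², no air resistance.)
t = √(2h/g) (with unit conversion) = 0.06445 min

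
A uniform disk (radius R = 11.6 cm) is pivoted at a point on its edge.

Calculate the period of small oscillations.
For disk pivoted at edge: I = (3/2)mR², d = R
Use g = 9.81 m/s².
I/m = (3/2)R² = 0.02018 m²; d = R = 0.116 m
T = 2π√((3/2)R²/(gR)) = 2π√(3R/(2g)) = 0.8368 s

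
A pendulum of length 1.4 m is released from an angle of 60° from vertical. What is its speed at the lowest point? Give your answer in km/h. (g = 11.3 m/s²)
h = L(1 − cosθ) = 1.4×(1 − cos60°) = 0.7 m
v = √(2gh) = √(2×11.3×0.7) = 3.977 m/s = 14.32 km/h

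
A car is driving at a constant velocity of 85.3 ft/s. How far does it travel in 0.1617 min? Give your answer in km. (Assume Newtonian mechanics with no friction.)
d = vt (with unit conversion) = 0.2522 km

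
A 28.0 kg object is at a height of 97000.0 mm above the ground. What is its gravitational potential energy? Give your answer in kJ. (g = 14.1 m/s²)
PE = mgh = 28 kg × 14.1 m/s² × 97 m = 3.83e+04 J = 38.3 kJ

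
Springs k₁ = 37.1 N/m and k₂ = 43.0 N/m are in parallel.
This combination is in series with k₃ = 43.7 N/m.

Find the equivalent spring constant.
k₁₂ = k₁ + k₂ = 80.1 N/m (parallel)
1/k_eq = 1/k₁₂ + 1/k₃ → k_eq = 28.27 N/m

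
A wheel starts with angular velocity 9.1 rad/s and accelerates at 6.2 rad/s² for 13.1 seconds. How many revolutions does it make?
θ = ω₀t + ½αt² = 9.1×13.1 + ½×6.2×13.1² = 651.2 rad
Revolutions = θ/(2π) = 651.2/(2π) = 103.64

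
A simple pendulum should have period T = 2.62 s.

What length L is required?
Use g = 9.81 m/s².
T = 2π√(L/g) → L = g(T/2π)² = 9.81×(2.62/2π)² = 1.706 m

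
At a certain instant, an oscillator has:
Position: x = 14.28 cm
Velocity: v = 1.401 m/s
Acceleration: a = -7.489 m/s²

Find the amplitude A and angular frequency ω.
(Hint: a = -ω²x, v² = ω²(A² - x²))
a = −ω²x → ω = √(|a|/x) = √(7.489/0.1428) = 7.242 rad/s
v² = ω²(A² − x²) → A = √(x² + v²/ω²) = √(0.1428² + 1.401²/7.242²) = 0.2405 m = 24.05 cm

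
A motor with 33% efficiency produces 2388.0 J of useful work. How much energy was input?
W_in = W_out/η = 2388.0/0.33 = 7236.4 J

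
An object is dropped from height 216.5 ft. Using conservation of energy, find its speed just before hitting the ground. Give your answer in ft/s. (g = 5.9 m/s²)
mgh = ½mv² → v = √(2gh) = √(2×5.9×65.99) = 27.9 m/s = 91.55 ft/s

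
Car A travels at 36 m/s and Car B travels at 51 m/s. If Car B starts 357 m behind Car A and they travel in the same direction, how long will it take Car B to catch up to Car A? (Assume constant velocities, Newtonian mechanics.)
Relative speed: v_rel = 51 - 36 = 15 m/s
Time to catch: t = d₀/v_rel = 357/15 = 23.8 s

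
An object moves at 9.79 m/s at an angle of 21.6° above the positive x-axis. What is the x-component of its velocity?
vₓ = v cos(θ) = 9.79 × cos(21.6°) = 9.1 m/s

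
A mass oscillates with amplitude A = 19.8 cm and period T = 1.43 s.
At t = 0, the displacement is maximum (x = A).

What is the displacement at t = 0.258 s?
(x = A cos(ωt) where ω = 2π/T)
ω = 2π/T = 2π/1.43 = 4.394 rad/s
x = A cos(ωt) = 19.8×cos(4.394×0.258) = 8.383 cm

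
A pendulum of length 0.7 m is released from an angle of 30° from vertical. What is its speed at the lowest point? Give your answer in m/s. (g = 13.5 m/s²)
h = L(1 − cosθ) = 0.7×(1 − cos30°) = 0.09378 m
v = √(2gh) = √(2×13.5×0.09378) = 1.591 m/s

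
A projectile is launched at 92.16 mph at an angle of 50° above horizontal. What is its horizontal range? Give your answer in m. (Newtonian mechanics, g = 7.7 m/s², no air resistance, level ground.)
R = v₀² sin(2θ) / g (with unit conversion) = 217.1 m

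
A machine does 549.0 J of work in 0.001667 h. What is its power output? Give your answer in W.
P = W/t = 549 J / 6.001 s = 91.48 W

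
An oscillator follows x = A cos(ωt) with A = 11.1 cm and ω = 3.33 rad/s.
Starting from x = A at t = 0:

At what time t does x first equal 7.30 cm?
cos(ωt) = x/A = 7.3/11.1 = 0.6577
ωt = arccos(0.6577) = 0.8531 rad
t = 0.8531/3.33 = 0.2562 s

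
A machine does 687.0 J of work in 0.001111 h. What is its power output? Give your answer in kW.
P = W/t = 687 J / 4 s = 171.8 W = 0.1718 kW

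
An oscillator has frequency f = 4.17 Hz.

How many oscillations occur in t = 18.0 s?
n = f×t = 4.17×18.0 = 75.06 oscillations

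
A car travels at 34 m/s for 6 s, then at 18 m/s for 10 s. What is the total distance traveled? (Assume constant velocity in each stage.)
d₁ = v₁t₁ = 34 × 6 = 204 m
d₂ = v₂t₂ = 18 × 10 = 180 m
d_total = 204 + 180 = 384 m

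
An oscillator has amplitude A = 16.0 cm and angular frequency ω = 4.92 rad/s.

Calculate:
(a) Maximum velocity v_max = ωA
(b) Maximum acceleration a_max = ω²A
v_max = ωA = 4.92×0.16 = 0.7872 m/s
a_max = ω²A = 4.92²×0.16 = 3.873 m/s²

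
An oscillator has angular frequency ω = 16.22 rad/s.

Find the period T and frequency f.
T = 2π/ω = 2π/16.22 = 0.3874 s; f = ω/2π = 2.581 Hz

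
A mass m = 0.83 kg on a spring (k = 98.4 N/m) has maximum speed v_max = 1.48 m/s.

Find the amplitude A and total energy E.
½mv²_max = ½kA² → A = v_max√(m/k) = 1.48×√(0.83/98.4) = 0.1359 m = 13.59 cm
E = ½mv²_max = ½×0.83×1.48² = 0.909 J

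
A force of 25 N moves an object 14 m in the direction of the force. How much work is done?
W = Fd = 25×14 = 350.0 J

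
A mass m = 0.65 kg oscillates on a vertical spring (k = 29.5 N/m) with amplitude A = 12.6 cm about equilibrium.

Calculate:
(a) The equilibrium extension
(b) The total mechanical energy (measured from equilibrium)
x_eq = mg/k = 0.65×9.81/29.5 = 0.2162 m = 21.62 cm
E = ½kA² = ½×29.5×(0.126)² = 0.2342 J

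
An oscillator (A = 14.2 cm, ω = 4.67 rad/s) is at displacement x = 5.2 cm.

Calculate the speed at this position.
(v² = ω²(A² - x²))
v = ω√(A² − x²) = 4.67×√(0.142² − 0.052²) = 0.6171 m/s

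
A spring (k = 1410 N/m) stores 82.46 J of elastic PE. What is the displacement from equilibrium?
PE = ½kx² → x = √(2PE/k) = √(2×82.46/1410) = 0.342 m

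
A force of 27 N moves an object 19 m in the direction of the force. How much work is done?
W = Fd = 27×19 = 513.0 J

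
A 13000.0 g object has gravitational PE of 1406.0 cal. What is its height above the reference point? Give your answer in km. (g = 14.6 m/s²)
PE = mgh → h = PE/(mg) = 5883 J / (13 kg × 14.6 m/s²) = 30.99 m = 0.03099 km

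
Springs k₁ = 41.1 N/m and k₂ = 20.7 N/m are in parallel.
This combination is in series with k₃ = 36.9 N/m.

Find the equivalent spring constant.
k₁₂ = k₁ + k₂ = 61.8 N/m (parallel)
1/k_eq = 1/k₁₂ + 1/k₃ → k_eq = 23.1 N/m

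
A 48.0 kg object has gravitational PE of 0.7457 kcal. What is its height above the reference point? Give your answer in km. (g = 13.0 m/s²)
PE = mgh → h = PE/(mg) = 3120 J / (48 kg × 13.0 m/s²) = 5 m = 0.005 km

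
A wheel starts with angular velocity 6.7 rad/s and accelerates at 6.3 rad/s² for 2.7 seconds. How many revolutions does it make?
θ = ω₀t + ½αt² = 6.7×2.7 + ½×6.3×2.7² = 41.05 rad
Revolutions = θ/(2π) = 41.05/(2π) = 6.53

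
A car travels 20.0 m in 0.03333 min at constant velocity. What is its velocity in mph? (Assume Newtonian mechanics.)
v = d/t (with unit conversion) = 22.37 mph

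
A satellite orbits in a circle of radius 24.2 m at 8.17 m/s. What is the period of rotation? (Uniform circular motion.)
T = 2πr/v = 2π×24.2/8.17 = 18.61 s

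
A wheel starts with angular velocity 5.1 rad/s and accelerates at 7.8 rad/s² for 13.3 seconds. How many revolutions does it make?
θ = ω₀t + ½αt² = 5.1×13.3 + ½×7.8×13.3² = 757.7 rad
Revolutions = θ/(2π) = 757.7/(2π) = 120.59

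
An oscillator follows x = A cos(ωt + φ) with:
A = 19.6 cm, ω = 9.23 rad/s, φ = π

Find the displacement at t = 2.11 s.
x = A cos(ωt + φ) = 19.6×cos(9.23×2.11 + π) = -15.89 cm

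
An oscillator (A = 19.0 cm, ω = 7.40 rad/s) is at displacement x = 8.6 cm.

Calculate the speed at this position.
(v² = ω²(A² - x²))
v = ω√(A² − x²) = 7.4×√(0.19² − 0.086²) = 1.254 m/s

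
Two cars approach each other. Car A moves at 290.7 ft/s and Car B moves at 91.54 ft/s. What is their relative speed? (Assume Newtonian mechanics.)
v_rel = v_A + v_B = 290.7 + 91.54 = 382.2 ft/s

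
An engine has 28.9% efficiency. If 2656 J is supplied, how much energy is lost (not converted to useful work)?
W_out = η × W_in = 0.289×2656 = 767.58 J
W_lost = W_in − W_out = 2656 − 767.58 = 1888.4 J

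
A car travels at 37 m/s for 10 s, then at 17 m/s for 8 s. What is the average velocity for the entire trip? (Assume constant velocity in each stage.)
d₁ = v₁t₁ = 37 × 10 = 370 m
d₂ = v₂t₂ = 17 × 8 = 136 m
d_total = 506 m, t_total = 18 s
v_avg = d_total/t_total = 506/18 = 28.11 m/s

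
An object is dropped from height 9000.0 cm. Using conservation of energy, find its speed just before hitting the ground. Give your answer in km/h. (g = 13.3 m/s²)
mgh = ½mv² → v = √(2gh) = √(2×13.3×90) = 48.93 m/s = 176.1 km/h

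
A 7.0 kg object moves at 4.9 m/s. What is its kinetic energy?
KE = ½mv² = ½×7.0×4.9² = 84.035 J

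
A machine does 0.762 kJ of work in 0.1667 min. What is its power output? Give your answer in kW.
P = W/t = 762 J / 10 s = 76.18 W = 0.07618 kW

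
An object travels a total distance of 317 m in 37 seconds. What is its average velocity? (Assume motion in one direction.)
v_avg = Δd / Δt = 317 / 37 = 8.57 m/s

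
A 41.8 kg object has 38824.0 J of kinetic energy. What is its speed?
KE = ½mv² → v = √(2KE/m) = √(2×38824.0/41.8) = 43.1 m/s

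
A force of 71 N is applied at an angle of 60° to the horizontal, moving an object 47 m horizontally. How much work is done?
W = Fd cosθ = 71×47×cos(60°) = 1668.5 J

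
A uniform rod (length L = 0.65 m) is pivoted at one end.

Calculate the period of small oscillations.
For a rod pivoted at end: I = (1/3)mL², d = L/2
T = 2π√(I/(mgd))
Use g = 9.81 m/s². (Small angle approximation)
I/m = (1/3)L² = 0.1408 m²; d = L/2 = 0.325 m
T = 2π√(I/(mgd)) = 2π√(0.1408/(9.81×0.325)) = 1.321 s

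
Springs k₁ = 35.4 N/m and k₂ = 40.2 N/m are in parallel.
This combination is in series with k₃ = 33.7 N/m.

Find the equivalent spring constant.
k₁₂ = k₁ + k₂ = 75.6 N/m (parallel)
1/k_eq = 1/k₁₂ + 1/k₃ → k_eq = 23.31 N/m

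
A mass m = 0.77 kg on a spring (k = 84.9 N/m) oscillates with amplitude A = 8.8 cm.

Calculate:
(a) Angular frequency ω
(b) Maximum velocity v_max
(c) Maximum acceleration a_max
ω = √(k/m) = √(84.9/0.77) = 10.5 rad/s
v_max = ωA = 10.5×0.088 = 0.924 m/s
a_max = ω²A = 10.5²×0.088 = 9.703 m/s²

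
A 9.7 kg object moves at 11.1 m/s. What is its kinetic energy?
KE = ½mv² = ½×9.7×11.1² = 597.5685 J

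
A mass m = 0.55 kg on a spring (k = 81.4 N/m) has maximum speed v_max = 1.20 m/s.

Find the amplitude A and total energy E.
½mv²_max = ½kA² → A = v_max√(m/k) = 1.2×√(0.55/81.4) = 0.09864 m = 9.864 cm
E = ½mv²_max = ½×0.55×1.2² = 0.396 J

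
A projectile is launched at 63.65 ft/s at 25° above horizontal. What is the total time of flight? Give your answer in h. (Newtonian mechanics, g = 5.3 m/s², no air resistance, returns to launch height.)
T = 2v₀sin(θ)/g (with unit conversion) = 0.0008594 h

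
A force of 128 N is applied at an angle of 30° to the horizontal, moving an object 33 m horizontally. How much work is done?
W = Fd cosθ = 128×33×cos(30°) = 3658.1 J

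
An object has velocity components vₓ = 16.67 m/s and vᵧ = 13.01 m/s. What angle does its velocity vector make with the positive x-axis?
θ = arctan(vᵧ/vₓ) = arctan(13.01/16.67) = 37.97°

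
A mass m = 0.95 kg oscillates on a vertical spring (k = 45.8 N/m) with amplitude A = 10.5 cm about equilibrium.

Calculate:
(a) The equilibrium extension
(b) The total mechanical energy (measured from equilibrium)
x_eq = mg/k = 0.95×9.81/45.8 = 0.2035 m = 20.35 cm
E = ½kA² = ½×45.8×(0.105)² = 0.2525 J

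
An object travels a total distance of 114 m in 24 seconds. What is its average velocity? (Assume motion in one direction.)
v_avg = Δd / Δt = 114 / 24 = 4.75 m/s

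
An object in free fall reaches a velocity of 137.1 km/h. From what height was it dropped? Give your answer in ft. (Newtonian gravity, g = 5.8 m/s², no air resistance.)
h = v²/(2g) (with unit conversion) = 410.2 ft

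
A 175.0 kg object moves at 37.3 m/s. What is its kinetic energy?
KE = ½mv² = ½×175.0×37.3² = 121737.9 J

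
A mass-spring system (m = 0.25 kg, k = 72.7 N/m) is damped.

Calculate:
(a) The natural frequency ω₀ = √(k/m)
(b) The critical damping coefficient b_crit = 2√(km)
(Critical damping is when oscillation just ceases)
ω₀ = √(k/m) = √(72.7/0.25) = 17.05 rad/s
b_crit = 2√(km) = 2√(72.7×0.25) = 8.526 kg/s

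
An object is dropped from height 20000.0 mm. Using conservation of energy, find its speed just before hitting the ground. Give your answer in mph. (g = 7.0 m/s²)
mgh = ½mv² → v = √(2gh) = √(2×7.0×20) = 16.73 m/s = 37.43 mph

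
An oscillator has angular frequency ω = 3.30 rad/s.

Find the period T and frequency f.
T = 2π/ω = 2π/3.3 = 1.904 s; f = ω/2π = 0.5252 Hz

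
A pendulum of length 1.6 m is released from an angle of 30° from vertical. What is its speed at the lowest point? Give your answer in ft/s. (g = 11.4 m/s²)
h = L(1 − cosθ) = 1.6×(1 − cos30°) = 0.2144 m
v = √(2gh) = √(2×11.4×0.2144) = 2.211 m/s = 7.253 ft/s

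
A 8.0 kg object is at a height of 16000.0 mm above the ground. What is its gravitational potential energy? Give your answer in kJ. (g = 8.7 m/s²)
PE = mgh = 8 kg × 8.7 m/s² × 16 m = 1114 J = 1.114 kJ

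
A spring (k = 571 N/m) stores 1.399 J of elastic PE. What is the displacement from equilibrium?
PE = ½kx² → x = √(2PE/k) = √(2×1.399/571) = 0.07 m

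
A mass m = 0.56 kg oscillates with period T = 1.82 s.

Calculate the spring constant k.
T = 2π√(m/k) → k = m(2π/T)² = 0.56×(2π/1.82)² = 6.674 N/m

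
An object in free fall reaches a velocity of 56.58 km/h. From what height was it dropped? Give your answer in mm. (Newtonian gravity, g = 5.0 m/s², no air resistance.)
h = v²/(2g) (with unit conversion) = 24700.0 mm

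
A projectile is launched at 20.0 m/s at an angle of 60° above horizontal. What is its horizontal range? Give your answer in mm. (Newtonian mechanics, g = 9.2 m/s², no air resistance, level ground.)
R = v₀² sin(2θ) / g (with unit conversion) = 37650.0 mm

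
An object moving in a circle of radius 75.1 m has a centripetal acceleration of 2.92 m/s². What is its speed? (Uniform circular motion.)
v = √(a_c × r) = √(2.92 × 75.1) = 14.81 m/s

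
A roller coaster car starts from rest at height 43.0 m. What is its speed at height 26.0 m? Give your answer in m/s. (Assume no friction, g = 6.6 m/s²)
mgh₁ = ½mv₂² + mgh₂ → v₂ = √(2g(h₁−h₂)) = √(2×6.6×(43−26)) = 14.98 m/s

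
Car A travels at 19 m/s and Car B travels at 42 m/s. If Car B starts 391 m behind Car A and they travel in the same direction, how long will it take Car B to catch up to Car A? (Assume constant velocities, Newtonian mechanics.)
Relative speed: v_rel = 42 - 19 = 23 m/s
Time to catch: t = d₀/v_rel = 391/23 = 17.0 s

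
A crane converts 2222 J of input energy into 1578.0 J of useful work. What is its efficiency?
η = W_out/W_in = 1578.0/2222 = 0.7102 = 71.02%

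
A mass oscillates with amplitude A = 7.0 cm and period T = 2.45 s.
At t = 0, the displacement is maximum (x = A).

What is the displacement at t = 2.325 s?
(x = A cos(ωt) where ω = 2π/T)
ω = 2π/T = 2π/2.45 = 2.565 rad/s
x = A cos(ωt) = 7.0×cos(2.565×2.325) = 6.643 cm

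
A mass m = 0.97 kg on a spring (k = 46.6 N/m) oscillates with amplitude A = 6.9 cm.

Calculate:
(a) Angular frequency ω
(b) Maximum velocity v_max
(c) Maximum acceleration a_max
ω = √(k/m) = √(46.6/0.97) = 6.931 rad/s
v_max = ωA = 6.931×0.069 = 0.4783 m/s
a_max = ω²A = 6.931²×0.069 = 3.315 m/s²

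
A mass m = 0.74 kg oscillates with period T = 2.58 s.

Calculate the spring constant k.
T = 2π√(m/k) → k = m(2π/T)² = 0.74×(2π/2.58)² = 4.389 N/m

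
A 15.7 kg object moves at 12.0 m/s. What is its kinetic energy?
KE = ½mv² = ½×15.7×12.0² = 1130.4 J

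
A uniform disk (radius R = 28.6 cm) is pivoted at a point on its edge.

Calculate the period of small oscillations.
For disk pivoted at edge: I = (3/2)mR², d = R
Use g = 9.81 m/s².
I/m = (3/2)R² = 0.1227 m²; d = R = 0.286 m
T = 2π√((3/2)R²/(gR)) = 2π√(3R/(2g)) = 1.314 s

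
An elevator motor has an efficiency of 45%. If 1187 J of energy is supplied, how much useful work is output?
W_out = η × W_in = 0.45 × 1187 = 534.15 J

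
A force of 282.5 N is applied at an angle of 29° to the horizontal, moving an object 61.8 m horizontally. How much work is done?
W = Fd cosθ = 282.5×61.8×cos(29°) = 15270.0 J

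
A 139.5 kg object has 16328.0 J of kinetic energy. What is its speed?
KE = ½mv² → v = √(2KE/m) = √(2×16328.0/139.5) = 15.3 m/s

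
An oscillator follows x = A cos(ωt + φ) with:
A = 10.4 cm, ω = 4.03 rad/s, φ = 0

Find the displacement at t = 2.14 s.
x = A cos(ωt + φ) = 10.4×cos(4.03×2.14 + 0) = -7.241 cm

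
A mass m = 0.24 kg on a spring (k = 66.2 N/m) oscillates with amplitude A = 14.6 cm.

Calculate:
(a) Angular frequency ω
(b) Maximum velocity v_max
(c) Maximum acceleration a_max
ω = √(k/m) = √(66.2/0.24) = 16.61 rad/s
v_max = ωA = 16.61×0.146 = 2.425 m/s
a_max = ω²A = 16.61²×0.146 = 40.27 m/s²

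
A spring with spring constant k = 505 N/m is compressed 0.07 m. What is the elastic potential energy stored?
PE = ½kx² = ½×505×0.07² = 1.237 J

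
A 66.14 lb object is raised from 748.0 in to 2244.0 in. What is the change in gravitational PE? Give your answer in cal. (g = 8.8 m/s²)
ΔPE = mg(h₂ − h₁) = 30 kg × 8.8 m/s² × (57 − 19) m = 1.003e+04 J = 2398.0 cal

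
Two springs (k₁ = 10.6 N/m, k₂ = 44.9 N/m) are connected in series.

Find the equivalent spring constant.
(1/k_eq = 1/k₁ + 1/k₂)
1/k_eq = 1/10.6 + 1/44.9 = 0.11661; k_eq = 8.575 N/m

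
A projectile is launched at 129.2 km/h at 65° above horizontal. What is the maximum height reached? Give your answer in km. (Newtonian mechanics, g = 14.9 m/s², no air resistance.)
H = v₀²sin²(θ)/(2g) (with unit conversion) = 0.0355 km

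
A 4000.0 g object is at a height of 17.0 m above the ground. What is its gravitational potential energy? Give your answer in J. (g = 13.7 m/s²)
PE = mgh = 4 kg × 13.7 m/s² × 17 m = 931.6 J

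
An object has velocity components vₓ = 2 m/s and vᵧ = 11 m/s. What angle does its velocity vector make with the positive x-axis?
θ = arctan(vᵧ/vₓ) = arctan(11/2) = 79.7°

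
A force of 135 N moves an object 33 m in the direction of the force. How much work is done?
W = Fd = 135×33 = 4455.0 J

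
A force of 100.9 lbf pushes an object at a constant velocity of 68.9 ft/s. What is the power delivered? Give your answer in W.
P = Fv = 448.8 N × 21 m/s = 9426 W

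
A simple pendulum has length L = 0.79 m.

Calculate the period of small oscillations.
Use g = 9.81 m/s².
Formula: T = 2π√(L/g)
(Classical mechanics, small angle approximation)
T = 2π√(L/g) = 2π√(0.79/9.81) = 1.783 s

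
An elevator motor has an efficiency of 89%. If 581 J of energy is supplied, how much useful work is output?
W_out = η × W_in = 0.89 × 581 = 517.09 J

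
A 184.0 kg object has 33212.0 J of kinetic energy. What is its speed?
KE = ½mv² → v = √(2KE/m) = √(2×33212.0/184.0) = 19.0 m/s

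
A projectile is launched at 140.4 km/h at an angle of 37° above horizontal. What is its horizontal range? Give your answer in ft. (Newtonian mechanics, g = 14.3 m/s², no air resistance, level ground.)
R = v₀² sin(2θ) / g (with unit conversion) = 335.4 ft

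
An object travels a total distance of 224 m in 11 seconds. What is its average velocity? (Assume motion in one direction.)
v_avg = Δd / Δt = 224 / 11 = 20.36 m/s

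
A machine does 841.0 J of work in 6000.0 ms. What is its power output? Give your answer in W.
P = W/t = 841 J / 6 s = 140.2 W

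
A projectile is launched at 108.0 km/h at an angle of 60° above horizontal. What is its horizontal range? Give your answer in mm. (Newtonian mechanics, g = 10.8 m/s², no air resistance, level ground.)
R = v₀² sin(2θ) / g (with unit conversion) = 72170.0 mm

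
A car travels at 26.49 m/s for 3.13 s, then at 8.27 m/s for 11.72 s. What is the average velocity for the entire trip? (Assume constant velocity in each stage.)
d₁ = v₁t₁ = 26.49 × 3.13 = 82.9137 m
d₂ = v₂t₂ = 8.27 × 11.72 = 96.9244 m
d_total = 179.84 m, t_total = 14.85 s
v_avg = d_total/t_total = 179.84/14.85 = 12.11 m/s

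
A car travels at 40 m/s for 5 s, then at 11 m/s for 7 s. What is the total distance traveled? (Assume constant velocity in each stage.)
d₁ = v₁t₁ = 40 × 5 = 200 m
d₂ = v₂t₂ = 11 × 7 = 77 m
d_total = 200 + 77 = 277 m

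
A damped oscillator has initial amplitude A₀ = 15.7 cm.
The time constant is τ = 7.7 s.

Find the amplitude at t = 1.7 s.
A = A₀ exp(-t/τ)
A = A₀ exp(−t/τ) = 15.7×exp(−1.7/7.7) = 12.59 cm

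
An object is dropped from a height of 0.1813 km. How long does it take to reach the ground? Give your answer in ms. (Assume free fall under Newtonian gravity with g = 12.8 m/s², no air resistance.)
t = √(2h/g) (with unit conversion) = 5322.0 ms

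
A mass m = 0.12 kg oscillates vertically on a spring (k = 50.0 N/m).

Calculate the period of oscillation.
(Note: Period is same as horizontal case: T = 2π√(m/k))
T = 2π√(m/k) = 2π√(0.12/50.0) = 0.3078 s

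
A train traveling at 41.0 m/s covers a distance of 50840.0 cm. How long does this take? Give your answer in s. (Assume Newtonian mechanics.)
t = d/v (with unit conversion) = 12.4 s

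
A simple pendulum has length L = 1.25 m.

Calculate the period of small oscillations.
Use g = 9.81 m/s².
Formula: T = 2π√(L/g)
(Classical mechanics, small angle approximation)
T = 2π√(L/g) = 2π√(1.25/9.81) = 2.243 s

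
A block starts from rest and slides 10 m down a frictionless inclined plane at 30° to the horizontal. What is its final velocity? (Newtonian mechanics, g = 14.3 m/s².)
a = g sin(θ) = 14.3 × sin(30°) = 7.15 m/s²
v = √(2ad) = √(2 × 7.15 × 10) = 11.96 m/s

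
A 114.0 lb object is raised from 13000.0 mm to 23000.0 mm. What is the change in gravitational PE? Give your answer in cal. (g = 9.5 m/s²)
ΔPE = mg(h₂ − h₁) = 51.71 kg × 9.5 m/s² × (23 − 13) m = 4912 J = 1174.0 cal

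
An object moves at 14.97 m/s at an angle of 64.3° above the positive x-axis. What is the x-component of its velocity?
vₓ = v cos(θ) = 14.97 × cos(64.3°) = 6.49 m/s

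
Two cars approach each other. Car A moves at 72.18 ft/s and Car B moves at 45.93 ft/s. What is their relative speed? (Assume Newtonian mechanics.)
v_rel = v_A + v_B = 72.18 + 45.93 = 118.1 ft/s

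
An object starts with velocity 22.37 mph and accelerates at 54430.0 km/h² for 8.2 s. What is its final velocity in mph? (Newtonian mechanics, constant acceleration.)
v = v₀ + at (with unit conversion) = 99.41 mph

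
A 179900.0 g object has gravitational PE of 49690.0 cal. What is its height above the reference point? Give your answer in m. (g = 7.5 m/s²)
PE = mgh → h = PE/(mg) = 2.079e+05 J / (179.9 kg × 7.5 m/s²) = 154.1 m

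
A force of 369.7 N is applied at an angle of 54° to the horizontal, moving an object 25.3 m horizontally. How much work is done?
W = Fd cosθ = 369.7×25.3×cos(54°) = 5497.8 J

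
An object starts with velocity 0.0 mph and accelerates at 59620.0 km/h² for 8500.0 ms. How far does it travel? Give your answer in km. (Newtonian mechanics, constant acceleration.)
d = v₀t + ½at² (with unit conversion) = 0.1662 km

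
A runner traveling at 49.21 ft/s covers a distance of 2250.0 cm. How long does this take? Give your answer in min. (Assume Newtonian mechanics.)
t = d/v (with unit conversion) = 0.025 min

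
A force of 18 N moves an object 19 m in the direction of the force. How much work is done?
W = Fd = 18×19 = 342.0 J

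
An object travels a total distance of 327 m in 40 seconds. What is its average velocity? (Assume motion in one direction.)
v_avg = Δd / Δt = 327 / 40 = 8.18 m/s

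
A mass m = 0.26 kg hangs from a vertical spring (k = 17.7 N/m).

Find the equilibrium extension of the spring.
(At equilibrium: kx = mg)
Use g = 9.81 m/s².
x_eq = mg/k = 0.26×9.81/17.7 = 0.1441 m = 14.41 cm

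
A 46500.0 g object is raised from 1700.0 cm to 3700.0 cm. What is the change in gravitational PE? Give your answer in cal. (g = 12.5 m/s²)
ΔPE = mg(h₂ − h₁) = 46.5 kg × 12.5 m/s² × (37 − 17) m = 1.162e+04 J = 2778.0 cal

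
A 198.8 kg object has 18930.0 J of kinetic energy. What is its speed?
KE = ½mv² → v = √(2KE/m) = √(2×18930.0/198.8) = 13.8 m/s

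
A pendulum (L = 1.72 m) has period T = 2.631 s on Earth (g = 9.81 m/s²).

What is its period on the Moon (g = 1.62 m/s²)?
T = 2π√(L/g), so T_moon/T_earth = √(g_earth/g_moon)
T_moon = 2π√(1.72/1.62) = 6.474 s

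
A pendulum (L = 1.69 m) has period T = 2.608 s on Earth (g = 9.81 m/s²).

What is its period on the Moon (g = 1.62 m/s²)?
T = 2π√(L/g), so T_moon/T_earth = √(g_earth/g_moon)
T_moon = 2π√(1.69/1.62) = 6.417 s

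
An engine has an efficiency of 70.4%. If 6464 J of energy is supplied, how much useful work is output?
W_out = η × W_in = 0.704 × 6464 = 4550.7 J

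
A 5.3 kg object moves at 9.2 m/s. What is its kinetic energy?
KE = ½mv² = ½×5.3×9.2² = 224.296 J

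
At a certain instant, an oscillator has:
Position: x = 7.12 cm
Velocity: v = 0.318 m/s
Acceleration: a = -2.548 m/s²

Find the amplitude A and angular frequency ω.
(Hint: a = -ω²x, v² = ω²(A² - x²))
a = −ω²x → ω = √(|a|/x) = √(2.548/0.0712) = 5.982 rad/s
v² = ω²(A² − x²) → A = √(x² + v²/ω²) = √(0.0712² + 0.318²/5.982²) = 0.08885 m = 8.885 cm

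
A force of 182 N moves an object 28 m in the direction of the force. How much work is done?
W = Fd = 182×28 = 5096.0 J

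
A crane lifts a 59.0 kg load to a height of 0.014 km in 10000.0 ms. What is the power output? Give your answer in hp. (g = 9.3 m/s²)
W = mgh = 59×9.3×14 = 7682 J
P = W/t = 7682/10 = 768.2 W = 1.03 hp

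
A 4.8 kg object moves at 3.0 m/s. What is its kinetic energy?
KE = ½mv² = ½×4.8×3.0² = 21.6 J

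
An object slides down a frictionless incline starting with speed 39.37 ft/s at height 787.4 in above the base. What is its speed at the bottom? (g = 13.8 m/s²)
½mv₀² + mgh = ½mv² → v = √(v₀² + 2gh) = √(12² + 2×13.8×20) = 26.38 m/s = 86.55 ft/s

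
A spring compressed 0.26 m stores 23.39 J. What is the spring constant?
PE = ½kx² → k = 2PE/x² = 2×23.39/0.26² = 692.0 N/m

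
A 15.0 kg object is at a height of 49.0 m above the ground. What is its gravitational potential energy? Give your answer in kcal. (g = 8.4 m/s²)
PE = mgh = 15 kg × 8.4 m/s² × 49 m = 6174 J = 1.476 kcal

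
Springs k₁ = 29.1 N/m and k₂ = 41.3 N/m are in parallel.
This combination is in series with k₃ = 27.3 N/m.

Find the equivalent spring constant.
k₁₂ = k₁ + k₂ = 70.4 N/m (parallel)
1/k_eq = 1/k₁₂ + 1/k₃ → k_eq = 19.67 N/m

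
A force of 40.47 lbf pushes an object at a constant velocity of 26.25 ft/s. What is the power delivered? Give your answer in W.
P = Fv = 180 N × 8.001 m/s = 1440 W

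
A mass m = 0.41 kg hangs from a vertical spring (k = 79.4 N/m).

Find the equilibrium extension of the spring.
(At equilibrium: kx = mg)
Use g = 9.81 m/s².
x_eq = mg/k = 0.41×9.81/79.4 = 0.05066 m = 5.066 cm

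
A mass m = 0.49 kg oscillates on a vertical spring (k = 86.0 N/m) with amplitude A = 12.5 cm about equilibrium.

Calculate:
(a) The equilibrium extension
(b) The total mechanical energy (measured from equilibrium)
x_eq = mg/k = 0.49×9.81/86.0 = 0.05589 m = 5.589 cm
E = ½kA² = ½×86.0×(0.125)² = 0.6719 J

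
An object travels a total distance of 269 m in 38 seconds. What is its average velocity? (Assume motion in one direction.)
v_avg = Δd / Δt = 269 / 38 = 7.08 m/s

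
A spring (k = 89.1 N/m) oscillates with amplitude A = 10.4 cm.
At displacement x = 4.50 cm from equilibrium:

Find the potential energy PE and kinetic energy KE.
E_total = ½kA² = ½×89.1×(0.104)² = 0.4819 J
PE = ½kx² = ½×89.1×(0.045)² = 0.09021 J
KE = E_total − PE = 0.3916 J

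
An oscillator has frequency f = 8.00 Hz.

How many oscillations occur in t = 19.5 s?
n = f×t = 8.0×19.5 = 156 oscillations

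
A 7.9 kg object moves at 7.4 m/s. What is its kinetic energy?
KE = ½mv² = ½×7.9×7.4² = 216.302 J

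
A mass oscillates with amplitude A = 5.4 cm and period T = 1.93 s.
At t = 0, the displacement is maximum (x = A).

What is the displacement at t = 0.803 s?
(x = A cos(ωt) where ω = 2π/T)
ω = 2π/T = 2π/1.93 = 3.256 rad/s
x = A cos(ωt) = 5.4×cos(3.256×0.803) = -4.666 cm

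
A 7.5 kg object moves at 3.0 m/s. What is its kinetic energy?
KE = ½mv² = ½×7.5×3.0² = 33.75 J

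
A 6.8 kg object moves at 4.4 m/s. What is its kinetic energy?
KE = ½mv² = ½×6.8×4.4² = 65.824 J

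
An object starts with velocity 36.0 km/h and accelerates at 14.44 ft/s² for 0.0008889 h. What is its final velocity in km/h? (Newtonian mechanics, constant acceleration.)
v = v₀ + at (with unit conversion) = 86.7 km/h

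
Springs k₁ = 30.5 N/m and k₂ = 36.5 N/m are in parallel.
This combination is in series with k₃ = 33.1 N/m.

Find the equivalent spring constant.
k₁₂ = k₁ + k₂ = 67 N/m (parallel)
1/k_eq = 1/k₁₂ + 1/k₃ → k_eq = 22.15 N/m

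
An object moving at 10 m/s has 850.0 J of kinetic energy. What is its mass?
KE = ½mv² → m = 2KE/v² = 2×850.0/10² = 17.0 kg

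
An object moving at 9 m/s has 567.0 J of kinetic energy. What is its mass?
KE = ½mv² → m = 2KE/v² = 2×567.0/9² = 14.0 kg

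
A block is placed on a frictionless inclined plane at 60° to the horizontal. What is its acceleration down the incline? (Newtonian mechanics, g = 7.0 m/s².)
a = g sin(θ) = 7.0 × sin(60°) = 7.0 × 0.866 = 6.06 m/s²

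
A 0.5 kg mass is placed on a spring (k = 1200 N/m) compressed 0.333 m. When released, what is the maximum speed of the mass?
½kx² = ½mv² → v = x√(k/m) = 0.333×√(1200/0.5) = 16.31 m/s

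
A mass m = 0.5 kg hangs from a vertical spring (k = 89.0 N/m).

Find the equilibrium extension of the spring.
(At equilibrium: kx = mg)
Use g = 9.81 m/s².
x_eq = mg/k = 0.5×9.81/89.0 = 0.05511 m = 5.511 cm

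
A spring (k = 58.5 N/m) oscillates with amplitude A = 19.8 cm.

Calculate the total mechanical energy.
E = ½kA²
E = ½kA² = ½×58.5×(0.198)² = 1.147 J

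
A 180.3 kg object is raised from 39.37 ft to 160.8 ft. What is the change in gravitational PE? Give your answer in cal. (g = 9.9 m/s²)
ΔPE = mg(h₂ − h₁) = 180.3 kg × 9.9 m/s² × (49.01 − 12) m = 6.607e+04 J = 15790.0 cal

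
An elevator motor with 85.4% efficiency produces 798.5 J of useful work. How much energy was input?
W_in = W_out/η = 798.5/0.854 = 935.01 J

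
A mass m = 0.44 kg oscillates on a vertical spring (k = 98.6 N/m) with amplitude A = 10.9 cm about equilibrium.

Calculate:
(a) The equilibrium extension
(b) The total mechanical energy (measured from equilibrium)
x_eq = mg/k = 0.44×9.81/98.6 = 0.04378 m = 4.378 cm
E = ½kA² = ½×98.6×(0.109)² = 0.5857 J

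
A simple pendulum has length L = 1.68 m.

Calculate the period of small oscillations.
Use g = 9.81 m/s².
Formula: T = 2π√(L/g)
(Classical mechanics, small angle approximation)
T = 2π√(L/g) = 2π√(1.68/9.81) = 2.6 s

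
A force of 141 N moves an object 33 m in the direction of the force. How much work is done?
W = Fd = 141×33 = 4653.0 J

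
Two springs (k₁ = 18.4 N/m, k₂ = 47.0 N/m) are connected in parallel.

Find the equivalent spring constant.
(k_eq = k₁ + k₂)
k_eq = k₁ + k₂ = 18.4 + 47.0 = 65.4 N/m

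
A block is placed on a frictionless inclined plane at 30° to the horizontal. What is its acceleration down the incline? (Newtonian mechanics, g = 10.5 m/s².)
a = g sin(θ) = 10.5 × sin(30°) = 10.5 × 0.5 = 5.25 m/s²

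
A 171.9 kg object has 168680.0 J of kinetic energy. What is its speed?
KE = ½mv² → v = √(2KE/m) = √(2×168680.0/171.9) = 44.3 m/s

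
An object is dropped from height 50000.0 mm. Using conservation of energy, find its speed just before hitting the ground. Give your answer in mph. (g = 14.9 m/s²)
mgh = ½mv² → v = √(2gh) = √(2×14.9×50) = 38.6 m/s = 86.35 mph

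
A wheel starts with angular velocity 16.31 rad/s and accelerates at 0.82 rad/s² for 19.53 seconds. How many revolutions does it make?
θ = ω₀t + ½αt² = 16.31×19.53 + ½×0.82×19.53² = 474.92 rad
Revolutions = θ/(2π) = 474.92/(2π) = 75.59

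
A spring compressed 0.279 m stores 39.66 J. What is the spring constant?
PE = ½kx² → k = 2PE/x² = 2×39.66/0.279² = 1019.0 N/m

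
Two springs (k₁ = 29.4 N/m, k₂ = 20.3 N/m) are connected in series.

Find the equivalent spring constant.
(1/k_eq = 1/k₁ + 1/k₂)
1/k_eq = 1/29.4 + 1/20.3 = 0.083275; k_eq = 12.01 N/m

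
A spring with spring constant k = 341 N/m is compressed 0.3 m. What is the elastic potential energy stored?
PE = ½kx² = ½×341×0.3² = 15.34 J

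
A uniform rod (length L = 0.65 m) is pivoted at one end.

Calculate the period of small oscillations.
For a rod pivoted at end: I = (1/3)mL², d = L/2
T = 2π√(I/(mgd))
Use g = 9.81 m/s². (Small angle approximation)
I/m = (1/3)L² = 0.1408 m²; d = L/2 = 0.325 m
T = 2π√(I/(mgd)) = 2π√(0.1408/(9.81×0.325)) = 1.321 s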